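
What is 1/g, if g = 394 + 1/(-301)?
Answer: 301/118593 ≈ 0.0025381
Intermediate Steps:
g = 118593/301 (g = 394 - 1/301 = 118593/301 ≈ 394.00)
1/g = 1/(118593/301) = 301/118593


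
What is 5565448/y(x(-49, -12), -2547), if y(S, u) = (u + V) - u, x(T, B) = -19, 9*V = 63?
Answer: 795064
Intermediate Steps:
V = 7 (V = (⅑)*63 = 7)
y(S, u) = 7 (y(S, u) = (u + 7) - u = (7 + u) - u = 7)
5565448/y(x(-49, -12), -2547) = 5565448/7 = 5565448*(⅐) = 795064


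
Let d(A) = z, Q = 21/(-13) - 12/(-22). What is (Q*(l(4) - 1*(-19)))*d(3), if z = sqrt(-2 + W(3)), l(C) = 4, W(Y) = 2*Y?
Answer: -7038/143 ≈ -49.217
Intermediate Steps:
Q = -153/143 (Q = 21*(-1/13) - 12*(-1/22) = -21/13 + 6/11 = -153/143 ≈ -1.0699)
z = 2 (z = sqrt(-2 + 2*3) = sqrt(-2 + 6) = sqrt(4) = 2)
d(A) = 2
(Q*(l(4) - 1*(-19)))*d(3) = -153*(4 - 1*(-19))/143*2 = -153*(4 + 19)/143*2 = -153/143*23*2 = -3519/143*2 = -7038/143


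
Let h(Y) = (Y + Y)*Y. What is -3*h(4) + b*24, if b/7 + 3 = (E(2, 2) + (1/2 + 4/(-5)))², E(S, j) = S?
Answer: -2862/25 ≈ -114.48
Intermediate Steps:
h(Y) = 2*Y² (h(Y) = (2*Y)*Y = 2*Y²)
b = -77/100 (b = -21 + 7*(2 + (1/2 + 4/(-5)))² = -21 + 7*(2 + (1*(½) + 4*(-⅕)))² = -21 + 7*(2 + (½ - ⅘))² = -21 + 7*(2 - 3/10)² = -21 + 7*(17/10)² = -21 + 7*(289/100) = -21 + 2023/100 = -77/100 ≈ -0.77000)
-3*h(4) + b*24 = -6*4² - 77/100*24 = -6*16 - 462/25 = -3*32 - 462/25 = -96 - 462/25 = -2862/25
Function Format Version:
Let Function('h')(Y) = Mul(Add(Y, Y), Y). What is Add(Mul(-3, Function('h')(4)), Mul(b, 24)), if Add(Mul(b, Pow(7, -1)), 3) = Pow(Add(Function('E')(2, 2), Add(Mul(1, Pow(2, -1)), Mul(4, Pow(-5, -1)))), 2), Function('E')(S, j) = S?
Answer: Rational(-2862, 25) ≈ -114.48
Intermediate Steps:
Function('h')(Y) = Mul(2, Pow(Y, 2)) (Function('h')(Y) = Mul(Mul(2, Y), Y) = Mul(2, Pow(Y, 2)))
b = Rational(-77, 100) (b = Add(-21, Mul(7, Pow(Add(2, Add(Mul(1, Pow(2, -1)), Mul(4, Pow(-5, -1)))), 2))) = Add(-21, Mul(7, Pow(Add(2, Add(Mul(1, Rational(1, 2)), Mul(4, Rational(-1, 5)))), 2))) = Add(-21, Mul(7, Pow(Add(2, Add(Rational(1, 2), Rational(-4, 5))), 2))) = Add(-21, Mul(7, Pow(Add(2, Rational(-3, 10)), 2))) = Add(-21, Mul(7, Pow(Rational(17, 10), 2))) = Add(-21, Mul(7, Rational(289, 100))) = Add(-21, Rational(2023, 100)) = Rational(-77, 100) ≈ -0.77000)
Add(Mul(-3, Function('h')(4)), Mul(b, 24)) = Add(Mul(-3, Mul(2, Pow(4, 2))), Mul(Rational(-77, 100), 24)) = Add(Mul(-3, Mul(2, 16)), Rational(-462, 25)) = Add(Mul(-3, 32), Rational(-462, 25)) = Add(-96, Rational(-462, 25)) = Rational(-2862, 25)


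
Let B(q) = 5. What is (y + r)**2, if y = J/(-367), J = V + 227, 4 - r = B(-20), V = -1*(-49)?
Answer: 413449/134689 ≈ 3.0697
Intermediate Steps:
V = 49
r = -1 (r = 4 - 1*5 = 4 - 5 = -1)
J = 276 (J = 49 + 227 = 276)
y = -276/367 (y = 276/(-367) = 276*(-1/367) = -276/367 ≈ -0.75204)
(y + r)**2 = (-276/367 - 1)**2 = (-643/367)**2 = 413449/134689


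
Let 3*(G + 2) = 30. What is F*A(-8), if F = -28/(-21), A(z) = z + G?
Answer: 0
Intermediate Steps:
G = 8 (G = -2 + (1/3)*30 = -2 + 10 = 8)
A(z) = 8 + z (A(z) = z + 8 = 8 + z)
F = 4/3 (F = -28*(-1/21) = 4/3 ≈ 1.3333)
F*A(-8) = 4*(8 - 8)/3 = (4/3)*0 = 0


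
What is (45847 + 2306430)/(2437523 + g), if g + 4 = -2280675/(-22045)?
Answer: 10371189293/10747477406 ≈ 0.96499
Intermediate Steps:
g = 438499/4409 (g = -4 - 2280675/(-22045) = -4 - 2280675*(-1)/22045 = -4 - 141*(-3235/4409) = -4 + 456135/4409 = 438499/4409 ≈ 99.455)
(45847 + 2306430)/(2437523 + g) = (45847 + 2306430)/(2437523 + 438499/4409) = 2352277/(10747477406/4409) = 2352277*(4409/10747477406) = 10371189293/10747477406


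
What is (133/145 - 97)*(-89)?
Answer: 1239948/145 ≈ 8551.4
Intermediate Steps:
(133/145 - 97)*(-89) = -13932/145*(-89) = 1239948/145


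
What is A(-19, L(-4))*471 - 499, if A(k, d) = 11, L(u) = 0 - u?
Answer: 4682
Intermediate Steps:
L(u) = -u
A(-19, L(-4))*471 - 499 = 11*471 - 499 = 5181 - 499 = 4682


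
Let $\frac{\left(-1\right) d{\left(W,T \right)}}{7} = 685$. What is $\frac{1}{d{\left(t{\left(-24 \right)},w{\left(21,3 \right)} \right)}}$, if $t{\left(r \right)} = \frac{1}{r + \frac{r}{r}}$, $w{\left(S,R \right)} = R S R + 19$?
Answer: $- \frac{1}{4795} \approx -0.00020855$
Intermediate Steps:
$w{\left(S,R \right)} = 19 + S R^{2}$ ($w{\left(S,R \right)} = S R^{2} + 19 = 19 + S R^{2}$)
$t{\left(r \right)} = \frac{1}{1 + r}$ ($t{\left(r \right)} = \frac{1}{r + 1} = \frac{1}{1 + r}$)
$d{\left(W,T \right)} = -4795$ ($d{\left(W,T \right)} = \left(-7\right) 685 = -4795$)
$\frac{1}{d{\left(t{\left(-24 \right)},w{\left(21,3 \right)} \right)}} = \frac{1}{-4795} = - \frac{1}{4795}$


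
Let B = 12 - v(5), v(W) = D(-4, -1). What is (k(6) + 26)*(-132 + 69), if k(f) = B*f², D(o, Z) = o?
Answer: -37926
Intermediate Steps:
v(W) = -4
B = 16 (B = 12 - 1*(-4) = 12 + 4 = 16)
k(f) = 16*f²
(k(6) + 26)*(-132 + 69) = (16*6² + 26)*(-132 + 69) = (16*36 + 26)*(-63) = (576 + 26)*(-63) = 602*(-63) = -37926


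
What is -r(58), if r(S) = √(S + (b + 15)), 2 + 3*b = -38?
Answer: -√537/3 ≈ -7.7244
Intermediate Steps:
b = -40/3 (b = -⅔ + (⅓)*(-38) = -⅔ - 38/3 = -40/3 ≈ -13.333)
r(S) = √(5/3 + S) (r(S) = √(S + (-40/3 + 15)) = √(S + 5/3) = √(5/3 + S))
-r(58) = -√(15 + 9*58)/3 = -√(15 + 522)/3 = -√537/3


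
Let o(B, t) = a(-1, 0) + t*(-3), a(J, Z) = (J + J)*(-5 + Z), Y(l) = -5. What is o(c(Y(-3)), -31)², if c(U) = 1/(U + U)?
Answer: 10609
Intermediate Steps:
a(J, Z) = 2*J*(-5 + Z) (a(J, Z) = (2*J)*(-5 + Z) = 2*J*(-5 + Z))
c(U) = 1/(2*U)
o(B, t) = 10 - 3*t (o(B, t) = 2*(-1)*(-5 + 0) + t*(-3) = 2*(-1)*(-5) - 3*t = 10 - 3*t)
o(c(Y(-3)), -31)² = (10 - 3*(-31))² = (10 + 93)² = 103² = 10609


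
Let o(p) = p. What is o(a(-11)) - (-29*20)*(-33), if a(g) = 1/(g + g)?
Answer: -421081/22 ≈ -19140.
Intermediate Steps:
a(g) = 1/(2*g)
o(a(-11)) - (-29*20)*(-33) = (½)/(-11) - (-29*20)*(-33) = (½)*(-1/11) - (-580)*(-33) = -1/22 - 1*19140 = -1/22 - 19140 = -421081/22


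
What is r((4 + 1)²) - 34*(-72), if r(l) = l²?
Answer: 3073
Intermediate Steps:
r((4 + 1)²) - 34*(-72) = ((4 + 1)²)² - 34*(-72) = (5²)² + 2448 = 25² + 2448 = 625 + 2448 = 3073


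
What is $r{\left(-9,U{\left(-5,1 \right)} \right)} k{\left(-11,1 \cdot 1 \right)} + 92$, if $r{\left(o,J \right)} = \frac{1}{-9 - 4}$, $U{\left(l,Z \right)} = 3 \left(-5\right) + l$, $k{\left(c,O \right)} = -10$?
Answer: $\frac{1206}{13} \approx 92.769$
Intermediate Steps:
$U{\left(l,Z \right)} = -15 + l$
$r{\left(o,J \right)} = - \frac{1}{13}$ ($r{\left(o,J \right)} = \frac{1}{-13} = - \frac{1}{13}$)
$r{\left(-9,U{\left(-5,1 \right)} \right)} k{\left(-11,1 \cdot 1 \right)} + 92 = \left(- \frac{1}{13}\right) \left(-10\right) + 92 = \frac{10}{13} + 92 = \frac{1206}{13}$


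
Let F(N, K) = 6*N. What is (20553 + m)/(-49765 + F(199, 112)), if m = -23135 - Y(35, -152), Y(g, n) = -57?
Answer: 2525/48571 ≈ 0.051986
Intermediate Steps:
m = -23078 (m = -23135 - 1*(-57) = -23135 + 57 = -23078)
(20553 + m)/(-49765 + F(199, 112)) = (20553 - 23078)/(-49765 + 6*199) = -2525/(-49765 + 1194) = -2525/(-48571) = -2525*(-1/48571) = 2525/48571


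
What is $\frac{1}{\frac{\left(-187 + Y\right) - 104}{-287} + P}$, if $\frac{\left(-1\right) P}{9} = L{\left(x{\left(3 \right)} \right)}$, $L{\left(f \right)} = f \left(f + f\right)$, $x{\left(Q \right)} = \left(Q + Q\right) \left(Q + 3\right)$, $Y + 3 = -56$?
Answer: $- \frac{41}{956398} \approx -4.2869 \cdot 10^{-5}$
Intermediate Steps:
$Y = -59$ ($Y = -3 - 56 = -59$)
$x{\left(Q \right)} = 2 Q \left(3 + Q\right)$
$L{\left(f \right)} = 2 f^{2}$ ($L{\left(f \right)} = f 2 f = 2 f^{2}$)
$P = -23328$ ($P = - 9 \cdot 2 \left(2 \cdot 3 \left(3 + 3\right)\right)^{2} = - 9 \cdot 2 \left(2 \cdot 3 \cdot 6\right)^{2} = - 9 \cdot 2 \cdot 36^{2} = - 9 \cdot 2 \cdot 1296 = \left(-9\right) 2592 = -23328$)
$\frac{1}{\frac{\left(-187 + Y\right) - 104}{-287} + P} = \frac{1}{\frac{\left(-187 - 59\right) - 104}{-287} - 23328} = \frac{1}{\left(-246 - 104\right) \left(- \frac{1}{287}\right) - 23328} = \frac{1}{\left(-350\right) \left(- \frac{1}{287}\right) - 23328} = \frac{1}{\frac{50}{41} - 23328} = \frac{1}{- \frac{956398}{41}} = - \frac{41}{956398}$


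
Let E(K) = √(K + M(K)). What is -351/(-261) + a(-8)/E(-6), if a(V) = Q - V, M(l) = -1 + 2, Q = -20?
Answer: 39/29 + 12*I*√5/5 ≈ 1.3448 + 5.3666*I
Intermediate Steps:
M(l) = 1
a(V) = -20 - V
E(K) = √(1 + K) (E(K) = √(K + 1) = √(1 + K))
-351/(-261) + a(-8)/E(-6) = -351/(-261) + (-20 - 1*(-8))/(√(1 - 6)) = -351*(-1/261) + (-20 + 8)/(√(-5)) = 39/29 - 12*(-I*√5/5) = 39/29 - (-12)*I*√5/5 = 39/29 + 12*I*√5/5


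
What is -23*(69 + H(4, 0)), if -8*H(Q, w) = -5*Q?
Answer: -3289/2 ≈ -1644.5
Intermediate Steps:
H(Q, w) = 5*Q/8 (H(Q, w) = -(-5)*Q/8 = 5*Q/8)
-23*(69 + H(4, 0)) = -23*(69 + (5/8)*4) = -23*(69 + 5/2) = -23*143/2 = -3289/2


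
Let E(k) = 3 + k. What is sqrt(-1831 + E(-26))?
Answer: 3*I*sqrt(206) ≈ 43.058*I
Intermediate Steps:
sqrt(-1831 + E(-26)) = sqrt(-1831 + (3 - 26)) = sqrt(-1831 - 23) = sqrt(-1854) = 3*I*sqrt(206)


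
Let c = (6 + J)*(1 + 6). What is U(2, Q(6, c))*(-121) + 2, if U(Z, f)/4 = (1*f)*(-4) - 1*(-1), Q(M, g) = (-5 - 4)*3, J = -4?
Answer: -52754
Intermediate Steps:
c = 14 (c = (6 - 4)*(1 + 6) = 2*7 = 14)
Q(M, g) = -27 (Q(M, g) = -9*3 = -27)
U(Z, f) = 4 - 16*f (U(Z, f) = 4*((1*f)*(-4) - 1*(-1)) = 4*(f*(-4) + 1) = 4*(-4*f + 1) = 4*(1 - 4*f) = 4 - 16*f)
U(2, Q(6, c))*(-121) + 2 = (4 - 16*(-27))*(-121) + 2 = (4 + 432)*(-121) + 2 = 436*(-121) + 2 = -52756 + 2 = -52754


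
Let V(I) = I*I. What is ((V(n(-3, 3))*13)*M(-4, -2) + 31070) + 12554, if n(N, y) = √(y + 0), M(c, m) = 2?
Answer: 43702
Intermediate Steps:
n(N, y) = √y
V(I) = I²
((V(n(-3, 3))*13)*M(-4, -2) + 31070) + 12554 = (((√3)²*13)*2 + 31070) + 12554 = ((3*13)*2 + 31070) + 12554 = (39*2 + 31070) + 12554 = (78 + 31070) + 12554 = 31148 + 12554 = 43702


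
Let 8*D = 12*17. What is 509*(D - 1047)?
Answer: -1039887/2 ≈ -5.1994e+5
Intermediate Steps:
D = 51/2 (D = (12*17)/8 = (⅛)*204 = 51/2 ≈ 25.500)
509*(D - 1047) = 509*(51/2 - 1047) = 509*(-2043/2) = -1039887/2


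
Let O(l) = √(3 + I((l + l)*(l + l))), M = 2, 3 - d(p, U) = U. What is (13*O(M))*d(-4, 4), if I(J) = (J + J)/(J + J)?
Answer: -26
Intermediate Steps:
d(p, U) = 3 - U
I(J) = 1 (I(J) = (2*J)/((2*J)) = (2*J)*(1/(2*J)) = 1)
O(l) = 2 (O(l) = √(3 + 1) = √4 = 2)
(13*O(M))*d(-4, 4) = (13*2)*(3 - 1*4) = 26*(3 - 4) = 26*(-1) = -26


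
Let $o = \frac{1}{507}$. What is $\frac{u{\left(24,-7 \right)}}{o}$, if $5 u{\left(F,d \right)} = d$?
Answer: $- \frac{3549}{5} \approx -709.8$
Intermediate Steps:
$o = \frac{1}{507} \approx 0.0019724$
$u{\left(F,d \right)} = \frac{d}{5}$
$\frac{u{\left(24,-7 \right)}}{o} = \frac{1}{5} \left(-7\right) \frac{1}{\frac{1}{507}} = \left(- \frac{7}{5}\right) 507 = - \frac{3549}{5}$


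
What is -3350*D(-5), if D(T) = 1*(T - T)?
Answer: 0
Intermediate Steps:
D(T) = 0 (D(T) = 1*0 = 0)
-3350*D(-5) = -3350*0 = 0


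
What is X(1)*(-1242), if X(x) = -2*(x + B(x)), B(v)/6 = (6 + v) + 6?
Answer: 196236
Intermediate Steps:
B(v) = 72 + 6*v (B(v) = 6*((6 + v) + 6) = 6*(12 + v) = 72 + 6*v)
X(x) = -144 - 14*x (X(x) = -2*(x + (72 + 6*x)) = -2*(72 + 7*x) = -144 - 14*x)
X(1)*(-1242) = (-144 - 14*1)*(-1242) = (-144 - 14)*(-1242) = -158*(-1242) = 196236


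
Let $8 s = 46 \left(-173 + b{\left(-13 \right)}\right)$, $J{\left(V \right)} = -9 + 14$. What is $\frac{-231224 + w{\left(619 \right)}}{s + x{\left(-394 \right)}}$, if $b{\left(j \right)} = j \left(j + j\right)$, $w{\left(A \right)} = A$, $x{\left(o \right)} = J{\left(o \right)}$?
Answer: $- \frac{184484}{763} \approx -241.79$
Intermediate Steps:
$J{\left(V \right)} = 5$
$x{\left(o \right)} = 5$
$b{\left(j \right)} = 2 j^{2}$ ($b{\left(j \right)} = j 2 j = 2 j^{2}$)
$s = \frac{3795}{4}$ ($s = \frac{46 \left(-173 + 2 \left(-13\right)^{2}\right)}{8} = \frac{46 \left(-173 + 2 \cdot 169\right)}{8} = \frac{46 \left(-173 + 338\right)}{8} = \frac{46 \cdot 165}{8} = \frac{1}{8} \cdot 7590 = \frac{3795}{4} \approx 948.75$)
$\frac{-231224 + w{\left(619 \right)}}{s + x{\left(-394 \right)}} = \frac{-231224 + 619}{\frac{3795}{4} + 5} = - \frac{230605}{\frac{3815}{4}} = \left(-230605\right) \frac{4}{3815} = - \frac{184484}{763}$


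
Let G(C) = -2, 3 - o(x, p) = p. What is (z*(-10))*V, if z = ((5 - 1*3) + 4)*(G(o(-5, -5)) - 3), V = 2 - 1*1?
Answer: 300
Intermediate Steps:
V = 1 (V = 2 - 1 = 1)
o(x, p) = 3 - p
z = -30 (z = ((5 - 1*3) + 4)*(-2 - 3) = ((5 - 3) + 4)*(-5) = (2 + 4)*(-5) = 6*(-5) = -30)
(z*(-10))*V = -30*(-10)*1 = 300*1 = 300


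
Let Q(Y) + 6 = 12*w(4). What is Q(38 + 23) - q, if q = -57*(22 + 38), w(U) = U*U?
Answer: 3606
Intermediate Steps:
w(U) = U**2
q = -3420 (q = -57*60 = -3420)
Q(Y) = 186 (Q(Y) = -6 + 12*4**2 = -6 + 12*16 = -6 + 192 = 186)
Q(38 + 23) - q = 186 - 1*(-3420) = 186 + 3420 = 3606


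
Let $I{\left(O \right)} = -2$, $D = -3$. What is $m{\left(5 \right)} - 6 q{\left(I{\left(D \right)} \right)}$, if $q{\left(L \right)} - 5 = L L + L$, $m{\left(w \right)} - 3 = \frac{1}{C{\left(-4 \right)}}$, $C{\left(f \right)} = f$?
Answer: $- \frac{157}{4} \approx -39.25$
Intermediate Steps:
$m{\left(w \right)} = \frac{11}{4}$ ($m{\left(w \right)} = 3 + \frac{1}{-4} = 3 - \frac{1}{4} = \frac{11}{4}$)
$q{\left(L \right)} = 5 + L + L^{2}$ ($q{\left(L \right)} = 5 + \left(L L + L\right) = 5 + \left(L^{2} + L\right) = 5 + \left(L + L^{2}\right) = 5 + L + L^{2}$)
$m{\left(5 \right)} - 6 q{\left(I{\left(D \right)} \right)} = \frac{11}{4} - 6 \left(5 - 2 + \left(-2\right)^{2}\right) = \frac{11}{4} - 6 \left(5 - 2 + 4\right) = \frac{11}{4} - 42 = - \frac{157}{4}$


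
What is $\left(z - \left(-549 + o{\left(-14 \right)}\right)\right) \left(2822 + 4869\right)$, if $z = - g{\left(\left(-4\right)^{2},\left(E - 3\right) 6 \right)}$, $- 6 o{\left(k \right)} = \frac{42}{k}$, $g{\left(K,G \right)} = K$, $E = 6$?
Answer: $\frac{8190915}{2} \approx 4.0955 \cdot 10^{6}$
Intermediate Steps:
$o{\left(k \right)} = - \frac{7}{k}$ ($o{\left(k \right)} = - \frac{42 \frac{1}{k}}{6} = - \frac{7}{k}$)
$z = -16$ ($z = - \left(-4\right)^{2} = \left(-1\right) 16 = -16$)
$\left(z - \left(-549 + o{\left(-14 \right)}\right)\right) \left(2822 + 4869\right) = \left(-16 + \left(549 - - \frac{7}{-14}\right)\right) \left(2822 + 4869\right) = \left(-16 + \left(549 - \left(-7\right) \left(- \frac{1}{14}\right)\right)\right) 7691 = \left(-16 + \left(549 - \frac{1}{2}\right)\right) 7691 = \left(-16 + \frac{1097}{2}\right) 7691 = \frac{1065}{2} \cdot 7691 = \frac{8190915}{2}$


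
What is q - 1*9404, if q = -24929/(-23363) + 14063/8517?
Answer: -1870692163922/198982671 ≈ -9401.3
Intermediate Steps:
q = 540874162/198982671 (q = -24929*(-1/23363) + 14063*(1/8517) = 24929/23363 + 14063/8517 = 540874162/198982671 ≈ 2.7182)
q - 1*9404 = 540874162/198982671 - 1*9404 = 540874162/198982671 - 9404 = -1870692163922/198982671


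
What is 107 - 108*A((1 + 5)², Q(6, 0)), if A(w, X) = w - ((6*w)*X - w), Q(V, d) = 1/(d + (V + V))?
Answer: -5725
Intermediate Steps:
Q(V, d) = 1/(d + 2*V)
A(w, X) = 2*w - 6*X*w (A(w, X) = w - (6*X*w - w) = w - (-w + 6*X*w) = w + (w - 6*X*w) = 2*w - 6*X*w)
107 - 108*A((1 + 5)², Q(6, 0)) = 107 - 216*(1 + 5)²*(1 - 3/(0 + 2*6)) = 107 - 216*6²*(1 - 3/(0 + 12)) = 107 - 216*36*(1 - 3/12) = 107 - 216*36*(1 - 3*1/12) = 107 - 216*36*(1 - ¼) = 107 - 216*36*3/4 = 107 - 108*54 = 107 - 5832 = -5725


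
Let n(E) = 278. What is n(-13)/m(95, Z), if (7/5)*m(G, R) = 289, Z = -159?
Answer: 1946/1445 ≈ 1.3467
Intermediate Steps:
m(G, R) = 1445/7 (m(G, R) = (5/7)*289 = 1445/7)
n(-13)/m(95, Z) = 278/(1445/7) = 278*(7/1445) = 1946/1445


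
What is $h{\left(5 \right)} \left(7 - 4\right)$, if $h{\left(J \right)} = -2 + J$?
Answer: $9$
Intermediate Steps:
$h{\left(5 \right)} \left(7 - 4\right) = \left(-2 + 5\right) \left(7 - 4\right) = 3 \left(7 - 4\right) = 3 \cdot 3 = 9$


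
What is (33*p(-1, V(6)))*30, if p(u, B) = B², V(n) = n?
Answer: 35640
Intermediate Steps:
(33*p(-1, V(6)))*30 = (33*6²)*30 = (33*36)*30 = 1188*30 = 35640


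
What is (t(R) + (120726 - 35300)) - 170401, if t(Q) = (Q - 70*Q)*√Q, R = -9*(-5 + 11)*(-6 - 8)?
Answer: -84975 - 312984*√21 ≈ -1.5192e+6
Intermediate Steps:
R = 756 (R = -54*(-14) = -9*(-84) = 756)
t(Q) = -69*Q^(3/2) (t(Q) = (Q - 70*Q)*√Q = (-69*Q)*√Q = -69*Q^(3/2))
(t(R) + (120726 - 35300)) - 170401 = (-312984*√21 + (120726 - 35300)) - 170401 = (-312984*√21 + 85426) - 170401 = (85426 - 312984*√21) - 170401 = -84975 - 312984*√21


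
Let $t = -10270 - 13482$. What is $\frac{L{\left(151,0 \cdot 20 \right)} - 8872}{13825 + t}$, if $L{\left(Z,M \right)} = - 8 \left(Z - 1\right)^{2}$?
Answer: $\frac{188872}{9927} \approx 19.026$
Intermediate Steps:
$t = -23752$
$L{\left(Z,M \right)} = - 8 \left(-1 + Z\right)^{2}$
$\frac{L{\left(151,0 \cdot 20 \right)} - 8872}{13825 + t} = \frac{- 8 \left(-1 + 151\right)^{2} - 8872}{13825 - 23752} = \frac{- 8 \cdot 150^{2} - 8872}{-9927} = \left(\left(-8\right) 22500 - 8872\right) \left(- \frac{1}{9927}\right) = \left(-180000 - 8872\right) \left(- \frac{1}{9927}\right) = \left(-188872\right) \left(- \frac{1}{9927}\right) = \frac{188872}{9927}$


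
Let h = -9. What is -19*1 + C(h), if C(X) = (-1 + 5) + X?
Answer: -24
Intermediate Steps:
C(X) = 4 + X
-19*1 + C(h) = -19*1 + (4 - 9) = -19 - 5 = -24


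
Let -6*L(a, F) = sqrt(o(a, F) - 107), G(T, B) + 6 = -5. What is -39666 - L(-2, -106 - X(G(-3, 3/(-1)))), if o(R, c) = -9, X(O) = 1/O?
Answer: -39666 + I*sqrt(29)/3 ≈ -39666.0 + 1.7951*I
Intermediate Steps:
G(T, B) = -11 (G(T, B) = -6 - 5 = -11)
X(O) = 1/O
L(a, F) = -I*sqrt(29)/3 (L(a, F) = -sqrt(-9 - 107)/6 = -I*sqrt(29)/3)
-39666 - L(-2, -106 - X(G(-3, 3/(-1)))) = -39666 - (-1)*I*sqrt(29)/3 = -39666 + I*sqrt(29)/3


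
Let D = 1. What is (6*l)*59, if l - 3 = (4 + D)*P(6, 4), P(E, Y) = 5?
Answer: 9912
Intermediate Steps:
l = 28 (l = 3 + (4 + 1)*5 = 3 + 5*5 = 3 + 25 = 28)
(6*l)*59 = (6*28)*59 = 168*59 = 9912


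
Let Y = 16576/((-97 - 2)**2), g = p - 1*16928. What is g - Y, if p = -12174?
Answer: -285245278/9801 ≈ -29104.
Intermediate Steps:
g = -29102 (g = -12174 - 1*16928 = -12174 - 16928 = -29102)
Y = 16576/9801 (Y = 16576/((-99)**2) = 16576/9801 ≈ 1.6913)
g - Y = -29102 - 1*16576/9801 = -29102 - 16576/9801 = -285245278/9801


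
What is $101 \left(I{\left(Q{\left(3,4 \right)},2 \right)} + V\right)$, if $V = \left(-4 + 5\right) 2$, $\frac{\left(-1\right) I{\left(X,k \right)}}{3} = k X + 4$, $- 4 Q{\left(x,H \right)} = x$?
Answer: $- \frac{1111}{2} \approx -555.5$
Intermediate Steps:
$Q{\left(x,H \right)} = - \frac{x}{4}$
$I{\left(X,k \right)} = -12 - 3 X k$ ($I{\left(X,k \right)} = - 3 \left(k X + 4\right) = - 3 \left(X k + 4\right) = - 3 \left(4 + X k\right) = -12 - 3 X k$)
$V = 2$ ($V = 1 \cdot 2 = 2$)
$101 \left(I{\left(Q{\left(3,4 \right)},2 \right)} + V\right) = 101 \left(\left(-12 - 3 \left(\left(- \frac{1}{4}\right) 3\right) 2\right) + 2\right) = 101 \left(\left(-12 - \left(- \frac{9}{4}\right) 2\right) + 2\right) = 101 \left(\left(-12 + \frac{9}{2}\right) + 2\right) = 101 \left(- \frac{15}{2} + 2\right) = 101 \left(- \frac{11}{2}\right) = - \frac{1111}{2}$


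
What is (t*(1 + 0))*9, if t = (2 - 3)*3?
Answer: -27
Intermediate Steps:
t = -3 (t = -1*3 = -3)
(t*(1 + 0))*9 = -3*(1 + 0)*9 = -3*1*9 = -3*9 = -27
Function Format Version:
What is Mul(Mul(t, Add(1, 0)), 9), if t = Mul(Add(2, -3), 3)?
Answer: -27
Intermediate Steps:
t = -3 (t = Mul(-1, 3) = -3)
Mul(Mul(t, Add(1, 0)), 9) = Mul(Mul(-3, Add(1, 0)), 9) = Mul(Mul(-3, 1), 9) = Mul(-3, 9) = -27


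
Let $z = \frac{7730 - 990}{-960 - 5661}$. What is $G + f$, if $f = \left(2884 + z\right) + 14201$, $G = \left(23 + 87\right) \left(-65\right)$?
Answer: $\frac{65772895}{6621} \approx 9934.0$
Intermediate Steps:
$z = - \frac{6740}{6621}$ ($z = \frac{6740}{-6621} = 6740 \left(- \frac{1}{6621}\right) = - \frac{6740}{6621} \approx -1.018$)
$G = -7150$ ($G = 110 \left(-65\right) = -7150$)
$f = \frac{113113045}{6621}$ ($f = \left(2884 - \frac{6740}{6621}\right) + 14201 = \frac{19088224}{6621} + 14201 = \frac{113113045}{6621} \approx 17084.0$)
$G + f = -7150 + \frac{113113045}{6621} = \frac{65772895}{6621}$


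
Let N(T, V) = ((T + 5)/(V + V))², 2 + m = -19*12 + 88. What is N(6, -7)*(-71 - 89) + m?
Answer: -11798/49 ≈ -240.78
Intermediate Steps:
m = -142 (m = -2 + (-19*12 + 88) = -2 + (-228 + 88) = -2 - 140 = -142)
N(T, V) = (5 + T)²/(4*V²) (N(T, V) = ((5 + T)/((2*V)))² = ((5 + T)*(1/(2*V)))² = ((5 + T)/(2*V))² = (5 + T)²/(4*V²))
N(6, -7)*(-71 - 89) + m = ((¼)*(5 + 6)²/(-7)²)*(-71 - 89) - 142 = ((¼)*(1/49)*11²)*(-160) - 142 = ((¼)*(1/49)*121)*(-160) - 142 = (121/196)*(-160) - 142 = -4840/49 - 142 = -11798/49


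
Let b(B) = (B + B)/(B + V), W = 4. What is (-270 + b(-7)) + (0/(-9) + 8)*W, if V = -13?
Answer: -2373/10 ≈ -237.30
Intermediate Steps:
b(B) = 2*B/(-13 + B) (b(B) = (B + B)/(B - 13) = (2*B)/(-13 + B) = 2*B/(-13 + B))
(-270 + b(-7)) + (0/(-9) + 8)*W = (-270 + 2*(-7)/(-13 - 7)) + (0/(-9) + 8)*4 = (-270 + 2*(-7)/(-20)) + (0*(-⅑) + 8)*4 = (-270 + 2*(-7)*(-1/20)) + (0 + 8)*4 = (-270 + 7/10) + 8*4 = -2693/10 + 32 = -2373/10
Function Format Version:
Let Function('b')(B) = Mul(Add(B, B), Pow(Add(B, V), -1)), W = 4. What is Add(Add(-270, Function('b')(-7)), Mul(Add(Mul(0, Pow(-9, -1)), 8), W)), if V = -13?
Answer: Rational(-2373, 10) ≈ -237.30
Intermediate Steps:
Function('b')(B) = Mul(2, B, Pow(Add(-13, B), -1)) (Function('b')(B) = Mul(Add(B, B), Pow(Add(B, -13), -1)) = Mul(Mul(2, B), Pow(Add(-13, B), -1)) = Mul(2, B, Pow(Add(-13, B), -1)))
Add(Add(-270, Function('b')(-7)), Mul(Add(Mul(0, Pow(-9, -1)), 8), W)) = Add(Add(-270, Mul(2, -7, Pow(Add(-13, -7), -1))), Mul(Add(Mul(0, Pow(-9, -1)), 8), 4)) = Add(Add(-270, Mul(2, -7, Pow(-20, -1))), Mul(Add(Mul(0, Rational(-1, 9)), 8), 4)) = Add(Add(-270, Mul(2, -7, Rational(-1, 20))), Mul(Add(0, 8), 4)) = Add(Add(-270, Rational(7, 10)), Mul(8, 4)) = Add(Rational(-2693, 10), 32) = Rational(-2373, 10)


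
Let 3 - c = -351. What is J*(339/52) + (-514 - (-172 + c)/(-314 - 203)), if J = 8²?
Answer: -648020/6721 ≈ -96.417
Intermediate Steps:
J = 64
c = 354 (c = 3 - 1*(-351) = 3 + 351 = 354)
J*(339/52) + (-514 - (-172 + c)/(-314 - 203)) = 64*(339/52) + (-514 - (-172 + 354)/(-314 - 203)) = 64*(339*(1/52)) + (-514 - 182/(-517)) = 64*(339/52) + (-514 - 182*(-1)/517) = 5424/13 + (-514 - 1*(-182/517)) = 5424/13 + (-514 + 182/517) = 5424/13 - 265556/517 = -648020/6721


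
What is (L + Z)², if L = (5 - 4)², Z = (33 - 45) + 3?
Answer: 64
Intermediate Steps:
Z = -9 (Z = -12 + 3 = -9)
L = 1 (L = 1² = 1)
(L + Z)² = (1 - 9)² = (-8)² = 64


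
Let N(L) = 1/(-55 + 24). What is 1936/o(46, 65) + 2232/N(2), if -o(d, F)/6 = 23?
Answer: -4775216/69 ≈ -69206.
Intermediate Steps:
o(d, F) = -138 (o(d, F) = -6*23 = -138)
N(L) = -1/31 (N(L) = 1/(-31) = -1/31)
1936/o(46, 65) + 2232/N(2) = 1936/(-138) + 2232/(-1/31) = 1936*(-1/138) + 2232*(-31) = -968/69 - 69192 = -4775216/69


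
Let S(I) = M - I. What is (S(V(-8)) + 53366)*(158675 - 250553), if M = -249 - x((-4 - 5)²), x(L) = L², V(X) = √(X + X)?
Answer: -4277472168 + 367512*I ≈ -4.2775e+9 + 3.6751e+5*I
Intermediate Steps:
V(X) = √2*√X (V(X) = √(2*X) = √2*√X)
M = -6810 (M = -249 - ((-4 - 5)²)² = -249 - ((-9)²)² = -249 - 1*81² = -249 - 1*6561 = -249 - 6561 = -6810)
S(I) = -6810 - I
(S(V(-8)) + 53366)*(158675 - 250553) = ((-6810 - √2*√(-8)) + 53366)*(158675 - 250553) = ((-6810 - √2*2*I*√2) + 53366)*(-91878) = ((-6810 - 4*I) + 53366)*(-91878) = (46556 - 4*I)*(-91878) = -4277472168 + 367512*I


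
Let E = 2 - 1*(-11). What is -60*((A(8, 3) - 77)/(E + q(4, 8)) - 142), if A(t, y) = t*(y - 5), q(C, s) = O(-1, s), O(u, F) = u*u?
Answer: 62430/7 ≈ 8918.6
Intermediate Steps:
O(u, F) = u²
q(C, s) = 1 (q(C, s) = (-1)² = 1)
E = 13 (E = 2 + 11 = 13)
A(t, y) = t*(-5 + y)
-60*((A(8, 3) - 77)/(E + q(4, 8)) - 142) = -60*((8*(-5 + 3) - 77)/(13 + 1) - 142) = -60*((8*(-2) - 77)/14 - 142) = -60*((-16 - 77)*(1/14) - 142) = -60*(-93*1/14 - 142) = -60*(-93/14 - 142) = -60*(-2081/14) = 62430/7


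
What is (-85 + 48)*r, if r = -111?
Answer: 4107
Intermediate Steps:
(-85 + 48)*r = (-85 + 48)*(-111) = -37*(-111) = 4107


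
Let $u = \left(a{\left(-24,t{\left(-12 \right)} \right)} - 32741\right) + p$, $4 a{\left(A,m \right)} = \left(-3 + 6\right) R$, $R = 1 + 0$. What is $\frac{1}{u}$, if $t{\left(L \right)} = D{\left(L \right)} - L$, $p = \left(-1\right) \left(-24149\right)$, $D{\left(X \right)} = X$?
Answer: $- \frac{4}{34365} \approx -0.0001164$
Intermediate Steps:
$p = 24149$
$t{\left(L \right)} = 0$ ($t{\left(L \right)} = L - L = 0$)
$R = 1$
$a{\left(A,m \right)} = \frac{3}{4}$ ($a{\left(A,m \right)} = \frac{\left(-3 + 6\right) 1}{4} = \frac{3 \cdot 1}{4} = \frac{1}{4} \cdot 3 = \frac{3}{4}$)
$u = - \frac{34365}{4}$ ($u = \left(\frac{3}{4} - 32741\right) + 24149 = - \frac{130961}{4} + 24149 = - \frac{34365}{4} \approx -8591.3$)
$\frac{1}{u} = \frac{1}{- \frac{34365}{4}} = - \frac{4}{34365}$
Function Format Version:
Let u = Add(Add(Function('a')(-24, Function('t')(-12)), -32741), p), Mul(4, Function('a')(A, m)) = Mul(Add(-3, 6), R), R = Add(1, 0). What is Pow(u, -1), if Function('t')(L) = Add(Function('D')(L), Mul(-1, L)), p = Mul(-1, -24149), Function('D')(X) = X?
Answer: Rational(-4, 34365) ≈ -0.00011640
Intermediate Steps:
p = 24149
Function('t')(L) = 0 (Function('t')(L) = Add(L, Mul(-1, L)) = 0)
R = 1
Function('a')(A, m) = Rational(3, 4) (Function('a')(A, m) = Mul(Rational(1, 4), Mul(Add(-3, 6), 1)) = Mul(Rational(1, 4), Mul(3, 1)) = Mul(Rational(1, 4), 3) = Rational(3, 4))
u = Rational(-34365, 4) (u = Add(Add(Rational(3, 4), -32741), 24149) = Add(Rational(-130961, 4), 24149) = Rational(-34365, 4) ≈ -8591.3)
Pow(u, -1) = Pow(Rational(-34365, 4), -1) = Rational(-4, 34365)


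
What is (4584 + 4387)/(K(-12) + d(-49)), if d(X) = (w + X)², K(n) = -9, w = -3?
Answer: 8971/2695 ≈ 3.3288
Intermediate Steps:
d(X) = (-3 + X)²
(4584 + 4387)/(K(-12) + d(-49)) = (4584 + 4387)/(-9 + (-3 - 49)²) = 8971/(-9 + (-52)²) = 8971/(-9 + 2704) = 8971/2695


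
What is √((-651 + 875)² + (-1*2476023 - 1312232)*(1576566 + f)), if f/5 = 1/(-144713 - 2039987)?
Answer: I*√11402365721990501658547/43694 ≈ 2.4439e+6*I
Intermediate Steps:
f = -1/436940 (f = 5/(-144713 - 2039987) = 5/(-2184700) = 5*(-1/2184700) = -1/436940 ≈ -2.2886e-6)
√((-651 + 875)² + (-1*2476023 - 1312232)*(1576566 + f)) = √((-651 + 875)² + (-1*2476023 - 1312232)*(1576566 - 1/436940)) = √(224² + (-2476023 - 1312232)*(688864748039/436940)) = √(50176 - 3788255*688864748039/436940) = √(50176 - 521919065216496389/87388) = √(-521919060831716101/87388) = I*√11402365721990501658547/43694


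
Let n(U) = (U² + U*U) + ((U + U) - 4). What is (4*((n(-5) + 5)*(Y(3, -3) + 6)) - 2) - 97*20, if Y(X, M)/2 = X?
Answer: 26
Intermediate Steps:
Y(X, M) = 2*X
n(U) = -4 + 2*U + 2*U² (n(U) = (U² + U²) + (2*U - 4) = 2*U² + (-4 + 2*U) = -4 + 2*U + 2*U²)
(4*((n(-5) + 5)*(Y(3, -3) + 6)) - 2) - 97*20 = (4*(((-4 + 2*(-5) + 2*(-5)²) + 5)*(2*3 + 6)) - 2) - 97*20 = (4*(((-4 - 10 + 2*25) + 5)*(6 + 6)) - 2) - 1940 = (4*(((-4 - 10 + 50) + 5)*12) - 2) - 1940 = (4*((36 + 5)*12) - 2) - 1940 = (4*(41*12) - 2) - 1940 = (4*492 - 2) - 1940 = (1968 - 2) - 1940 = 1966 - 1940 = 26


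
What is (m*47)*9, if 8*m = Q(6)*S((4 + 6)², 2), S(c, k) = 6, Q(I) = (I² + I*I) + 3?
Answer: 95175/4 ≈ 23794.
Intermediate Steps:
Q(I) = 3 + 2*I² (Q(I) = (I² + I²) + 3 = 2*I² + 3 = 3 + 2*I²)
m = 225/4 (m = ((3 + 2*6²)*6)/8 = ((3 + 2*36)*6)/8 = ((3 + 72)*6)/8 = (75*6)/8 = (⅛)*450 = 225/4 ≈ 56.250)
(m*47)*9 = ((225/4)*47)*9 = (10575/4)*9 = 95175/4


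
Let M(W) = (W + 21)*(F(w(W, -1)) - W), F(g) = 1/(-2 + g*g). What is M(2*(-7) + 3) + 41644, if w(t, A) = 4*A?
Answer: 292283/7 ≈ 41755.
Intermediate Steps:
F(g) = 1/(-2 + g**2)
M(W) = (21 + W)*(1/14 - W) (M(W) = (W + 21)*(1/(-2 + (4*(-1))**2) - W) = (21 + W)*(1/(-2 + (-4)**2) - W) = (21 + W)*(1/(-2 + 16) - W) = (21 + W)*(1/14 - W))
M(2*(-7) + 3) + 41644 = (3/2 - (2*(-7) + 3)**2 - 293*(2*(-7) + 3)/14) + 41644 = (3/2 - (-14 + 3)**2 - 293*(-14 + 3)/14) + 41644 = (3/2 - 1*(-11)**2 - 293/14*(-11)) + 41644 = (3/2 - 1*121 + 3223/14) + 41644 = (3/2 - 121 + 3223/14) + 41644 = 775/7 + 41644 = 292283/7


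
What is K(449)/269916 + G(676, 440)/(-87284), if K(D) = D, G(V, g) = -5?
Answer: 2533756/1472459259 ≈ 0.0017208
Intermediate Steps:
K(449)/269916 + G(676, 440)/(-87284) = 449/269916 - 5/(-87284) = 449*(1/269916) - 5*(-1/87284) = 449/269916 + 5/87284 = 2533756/1472459259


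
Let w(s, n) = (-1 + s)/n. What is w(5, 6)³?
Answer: 8/27 ≈ 0.29630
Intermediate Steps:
w(s, n) = (-1 + s)/n
w(5, 6)³ = ((-1 + 5)/6)³ = ((⅙)*4)³ = (⅔)³ = 8/27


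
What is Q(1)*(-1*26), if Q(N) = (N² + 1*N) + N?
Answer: -78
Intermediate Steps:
Q(N) = N² + 2*N (Q(N) = (N² + N) + N = (N + N²) + N = N² + 2*N)
Q(1)*(-1*26) = (1*(2 + 1))*(-1*26) = (1*3)*(-26) = 3*(-26) = -78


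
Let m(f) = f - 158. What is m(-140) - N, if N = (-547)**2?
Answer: -299507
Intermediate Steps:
m(f) = -158 + f
N = 299209
m(-140) - N = (-158 - 140) - 1*299209 = -298 - 299209 = -299507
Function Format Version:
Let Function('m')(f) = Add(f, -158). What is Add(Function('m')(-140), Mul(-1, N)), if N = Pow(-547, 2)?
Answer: -299507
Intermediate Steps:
Function('m')(f) = Add(-158, f)
N = 299209
Add(Function('m')(-140), Mul(-1, N)) = Add(Add(-158, -140), Mul(-1, 299209)) = Add(-298, -299209) = -299507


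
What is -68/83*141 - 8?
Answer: -10252/83 ≈ -123.52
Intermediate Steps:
-68/83*141 - 8 = -9588/83 - 8 = -10252/83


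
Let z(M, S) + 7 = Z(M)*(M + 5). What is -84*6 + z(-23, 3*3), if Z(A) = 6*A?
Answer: 1973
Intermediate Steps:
z(M, S) = -7 + 6*M*(5 + M) (z(M, S) = -7 + (6*M)*(M + 5) = -7 + (6*M)*(5 + M) = -7 + 6*M*(5 + M))
-84*6 + z(-23, 3*3) = -84*6 + (-7 + 6*(-23)² + 30*(-23)) = -504 + (-7 + 6*529 - 690) = -504 + (-7 + 3174 - 690) = -504 + 2477 = 1973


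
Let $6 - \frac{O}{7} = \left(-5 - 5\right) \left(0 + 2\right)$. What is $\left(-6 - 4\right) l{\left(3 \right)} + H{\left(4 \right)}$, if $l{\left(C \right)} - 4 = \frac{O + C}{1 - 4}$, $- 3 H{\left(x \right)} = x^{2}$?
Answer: $\frac{1714}{3} \approx 571.33$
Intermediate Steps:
$H{\left(x \right)} = - \frac{x^{2}}{3}$
$O = 182$ ($O = 42 - 7 \left(-5 - 5\right) \left(0 + 2\right) = 42 - 7 \left(\left(-10\right) 2\right) = 42 - -140 = 42 + 140 = 182$)
$l{\left(C \right)} = - \frac{170}{3} - \frac{C}{3}$ ($l{\left(C \right)} = 4 + \frac{182 + C}{1 - 4} = 4 + \frac{182 + C}{-3} = 4 + \left(182 + C\right) \left(- \frac{1}{3}\right) = 4 - \left(\frac{182}{3} + \frac{C}{3}\right) = - \frac{170}{3} - \frac{C}{3}$)
$\left(-6 - 4\right) l{\left(3 \right)} + H{\left(4 \right)} = \left(-6 - 4\right) \left(- \frac{170}{3} - 1\right) - \frac{4^{2}}{3} = - 10 \left(- \frac{170}{3} - 1\right) - \frac{16}{3} = \left(-10\right) \left(- \frac{173}{3}\right) - \frac{16}{3} = \frac{1730}{3} - \frac{16}{3} = \frac{1714}{3}$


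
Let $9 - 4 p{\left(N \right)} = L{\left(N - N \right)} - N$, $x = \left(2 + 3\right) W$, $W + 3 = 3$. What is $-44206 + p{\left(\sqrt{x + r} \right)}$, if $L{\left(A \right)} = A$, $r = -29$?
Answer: $- \frac{176815}{4} + \frac{i \sqrt{29}}{4} \approx -44204.0 + 1.3463 i$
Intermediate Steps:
$W = 0$ ($W = -3 + 3 = 0$)
$x = 0$ ($x = \left(2 + 3\right) 0 = 5 \cdot 0 = 0$)
$p{\left(N \right)} = \frac{9}{4} + \frac{N}{4}$ ($p{\left(N \right)} = \frac{9}{4} - \frac{\left(N - N\right) - N}{4} = \frac{9}{4} - \frac{0 - N}{4} = \frac{9}{4} - \frac{\left(-1\right) N}{4} = \frac{9}{4} + \frac{N}{4}$)
$-44206 + p{\left(\sqrt{x + r} \right)} = -44206 + \left(\frac{9}{4} + \frac{\sqrt{0 - 29}}{4}\right) = -44206 + \left(\frac{9}{4} + \frac{\sqrt{-29}}{4}\right) = -44206 + \left(\frac{9}{4} + \frac{i \sqrt{29}}{4}\right) = - \frac{176815}{4} + \frac{i \sqrt{29}}{4}$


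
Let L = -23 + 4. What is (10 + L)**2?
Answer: 81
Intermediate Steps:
L = -19
(10 + L)**2 = (10 - 19)**2 = (-9)**2 = 81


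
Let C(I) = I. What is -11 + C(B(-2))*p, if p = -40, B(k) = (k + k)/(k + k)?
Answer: -51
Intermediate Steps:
B(k) = 1 (B(k) = (2*k)/((2*k)) = (2*k)*(1/(2*k)) = 1)
-11 + C(B(-2))*p = -11 + 1*(-40) = -11 - 40 = -51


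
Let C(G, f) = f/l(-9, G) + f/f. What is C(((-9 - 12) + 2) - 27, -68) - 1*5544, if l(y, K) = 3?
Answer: -16697/3 ≈ -5565.7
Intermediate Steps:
C(G, f) = 1 + f/3 (C(G, f) = f/3 + f/f = f*(⅓) + 1 = f/3 + 1 = 1 + f/3)
C(((-9 - 12) + 2) - 27, -68) - 1*5544 = (1 + (⅓)*(-68)) - 1*5544 = (1 - 68/3) - 5544 = -65/3 - 5544 = -16697/3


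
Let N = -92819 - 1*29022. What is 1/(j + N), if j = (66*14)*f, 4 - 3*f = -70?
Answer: -1/99049 ≈ -1.0096e-5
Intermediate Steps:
f = 74/3 (f = 4/3 - ⅓*(-70) = 4/3 + 70/3 = 74/3 ≈ 24.667)
N = -121841 (N = -92819 - 29022 = -121841)
j = 22792 (j = (66*14)*(74/3) = 924*(74/3) = 22792)
1/(j + N) = 1/(22792 - 121841) = 1/(-99049) = -1/99049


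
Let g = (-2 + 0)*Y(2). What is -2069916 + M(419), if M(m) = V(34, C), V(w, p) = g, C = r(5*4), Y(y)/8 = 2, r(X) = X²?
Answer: -2069948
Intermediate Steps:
Y(y) = 16 (Y(y) = 8*2 = 16)
C = 400 (C = (5*4)² = 20² = 400)
g = -32 (g = (-2 + 0)*16 = -2*16 = -32)
V(w, p) = -32
M(m) = -32
-2069916 + M(419) = -2069916 - 32 = -2069948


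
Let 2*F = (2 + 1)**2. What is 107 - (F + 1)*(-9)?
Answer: 313/2 ≈ 156.50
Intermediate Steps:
F = 9/2 (F = (2 + 1)**2/2 = (1/2)*3**2 = (1/2)*9 = 9/2 ≈ 4.5000)
107 - (F + 1)*(-9) = 107 - (9/2 + 1)*(-9) = 107 - 11*(-9)/2 = 107 - 1*(-99/2) = 107 + 99/2 = 313/2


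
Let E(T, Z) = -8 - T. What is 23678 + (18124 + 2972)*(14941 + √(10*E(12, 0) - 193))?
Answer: 315219014 + 21096*I*√393 ≈ 3.1522e+8 + 4.1821e+5*I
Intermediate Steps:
23678 + (18124 + 2972)*(14941 + √(10*E(12, 0) - 193)) = 23678 + (18124 + 2972)*(14941 + √(10*(-8 - 1*12) - 193)) = 23678 + 21096*(14941 + √(10*(-8 - 12) - 193)) = 23678 + 21096*(14941 + √(10*(-20) - 193)) = 23678 + 21096*(14941 + √(-200 - 193)) = 23678 + 21096*(14941 + √(-393)) = 23678 + 21096*(14941 + I*√393) = 23678 + (315195336 + 21096*I*√393) = 315219014 + 21096*I*√393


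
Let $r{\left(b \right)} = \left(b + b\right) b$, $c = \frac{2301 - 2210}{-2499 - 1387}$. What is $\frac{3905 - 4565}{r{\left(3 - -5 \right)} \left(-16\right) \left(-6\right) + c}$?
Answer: $- \frac{233160}{4341007} \approx -0.053711$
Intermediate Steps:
$c = - \frac{91}{3886}$ ($c = \frac{91}{-3886} = 91 \left(- \frac{1}{3886}\right) = - \frac{91}{3886} \approx -0.023417$)
$r{\left(b \right)} = 2 b^{2}$ ($r{\left(b \right)} = 2 b b = 2 b^{2}$)
$\frac{3905 - 4565}{r{\left(3 - -5 \right)} \left(-16\right) \left(-6\right) + c} = \frac{3905 - 4565}{2 \left(3 - -5\right)^{2} \left(-16\right) \left(-6\right) - \frac{91}{3886}} = - \frac{660}{2 \left(3 + 5\right)^{2} \left(-16\right) \left(-6\right) - \frac{91}{3886}} = - \frac{660}{2 \cdot 8^{2} \left(-16\right) \left(-6\right) - \frac{91}{3886}} = - \frac{660}{2 \cdot 64 \left(-16\right) \left(-6\right) - \frac{91}{3886}} = - \frac{660}{128 \left(-16\right) \left(-6\right) - \frac{91}{3886}} = - \frac{660}{\left(-2048\right) \left(-6\right) - \frac{91}{3886}} = - \frac{660}{12288 - \frac{91}{3886}} = - \frac{660}{\frac{47751077}{3886}} = \left(-660\right) \frac{3886}{47751077} = - \frac{233160}{4341007}$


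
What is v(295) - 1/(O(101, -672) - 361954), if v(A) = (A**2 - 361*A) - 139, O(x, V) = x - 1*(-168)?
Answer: -7092281164/361685 ≈ -19609.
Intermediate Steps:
O(x, V) = 168 + x (O(x, V) = x + 168 = 168 + x)
v(A) = -139 + A**2 - 361*A
v(295) - 1/(O(101, -672) - 361954) = (-139 + 295**2 - 361*295) - 1/((168 + 101) - 361954) = (-139 + 87025 - 106495) - 1/(269 - 361954) = -19609 - 1/(-361685) = -19609 - 1*(-1/361685) = -19609 + 1/361685 = -7092281164/361685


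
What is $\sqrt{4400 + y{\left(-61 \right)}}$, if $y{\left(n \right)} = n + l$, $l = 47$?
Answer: $\sqrt{4386} \approx 66.227$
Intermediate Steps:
$y{\left(n \right)} = 47 + n$ ($y{\left(n \right)} = n + 47 = 47 + n$)
$\sqrt{4400 + y{\left(-61 \right)}} = \sqrt{4400 + \left(47 - 61\right)} = \sqrt{4400 - 14} = \sqrt{4386}$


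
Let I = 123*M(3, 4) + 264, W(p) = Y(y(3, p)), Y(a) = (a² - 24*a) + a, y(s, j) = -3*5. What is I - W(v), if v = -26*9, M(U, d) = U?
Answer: 63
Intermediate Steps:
v = -234
y(s, j) = -15
Y(a) = a² - 23*a
W(p) = 570 (W(p) = -15*(-23 - 15) = -15*(-38) = 570)
I = 633 (I = 123*3 + 264 = 369 + 264 = 633)
I - W(v) = 633 - 1*570 = 633 - 570 = 63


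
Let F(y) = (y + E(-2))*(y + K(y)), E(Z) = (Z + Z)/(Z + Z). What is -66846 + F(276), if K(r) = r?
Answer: 86058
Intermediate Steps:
E(Z) = 1 (E(Z) = (2*Z)/((2*Z)) = (2*Z)*(1/(2*Z)) = 1)
F(y) = 2*y*(1 + y) (F(y) = (y + 1)*(y + y) = (1 + y)*(2*y) = 2*y*(1 + y))
-66846 + F(276) = -66846 + 2*276*(1 + 276) = -66846 + 2*276*277 = -66846 + 152904 = 86058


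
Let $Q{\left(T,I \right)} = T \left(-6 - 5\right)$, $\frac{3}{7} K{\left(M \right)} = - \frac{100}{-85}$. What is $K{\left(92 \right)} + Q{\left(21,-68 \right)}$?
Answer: $- \frac{11641}{51} \approx -228.25$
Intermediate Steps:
$K{\left(M \right)} = \frac{140}{51}$ ($K{\left(M \right)} = \frac{7 \left(- \frac{100}{-85}\right)}{3} = \frac{7 \left(\left(-100\right) \left(- \frac{1}{85}\right)\right)}{3} = \frac{7}{3} \cdot \frac{20}{17} = \frac{140}{51}$)
$Q{\left(T,I \right)} = - 11 T$ ($Q{\left(T,I \right)} = T \left(-11\right) = - 11 T$)
$K{\left(92 \right)} + Q{\left(21,-68 \right)} = \frac{140}{51} - 231 = - \frac{11641}{51}$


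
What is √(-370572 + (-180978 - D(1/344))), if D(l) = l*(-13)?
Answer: I*√16317054082/172 ≈ 742.66*I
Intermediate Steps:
D(l) = -13*l
√(-370572 + (-180978 - D(1/344))) = √(-370572 + (-180978 - (-13)/344)) = √(-370572 + (-180978 - 1*(-13/344))) = √(-370572 + (-180978 + 13/344)) = √(-370572 - 62256419/344) = √(-189733187/344) = I*√16317054082/172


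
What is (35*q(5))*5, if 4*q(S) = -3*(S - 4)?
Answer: -525/4 ≈ -131.25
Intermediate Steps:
q(S) = 3 - 3*S/4 (q(S) = (-3*(S - 4))/4 = (-3*(-4 + S))/4 = (12 - 3*S)/4 = 3 - 3*S/4)
(35*q(5))*5 = (35*(3 - ¾*5))*5 = (35*(3 - 15/4))*5 = (35*(-¾))*5 = -105/4*5 = -525/4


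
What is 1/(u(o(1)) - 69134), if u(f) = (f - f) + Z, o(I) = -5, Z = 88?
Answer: -1/69046 ≈ -1.4483e-5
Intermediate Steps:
u(f) = 88 (u(f) = (f - f) + 88 = 0 + 88 = 88)
1/(u(o(1)) - 69134) = 1/(88 - 69134) = 1/(-69046) = -1/69046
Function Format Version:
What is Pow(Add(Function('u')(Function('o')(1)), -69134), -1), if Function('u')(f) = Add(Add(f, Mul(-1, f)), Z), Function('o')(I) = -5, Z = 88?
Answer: Rational(-1, 69046) ≈ -1.4483e-5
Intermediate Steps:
Function('u')(f) = 88 (Function('u')(f) = Add(Add(f, Mul(-1, f)), 88) = Add(0, 88) = 88)
Pow(Add(Function('u')(Function('o')(1)), -69134), -1) = Pow(Add(88, -69134), -1) = Pow(-69046, -1) = Rational(-1, 69046)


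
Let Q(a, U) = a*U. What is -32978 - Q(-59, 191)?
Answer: -21709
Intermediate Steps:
Q(a, U) = U*a
-32978 - Q(-59, 191) = -32978 - 191*(-59) = -32978 - 1*(-11269) = -32978 + 11269 = -21709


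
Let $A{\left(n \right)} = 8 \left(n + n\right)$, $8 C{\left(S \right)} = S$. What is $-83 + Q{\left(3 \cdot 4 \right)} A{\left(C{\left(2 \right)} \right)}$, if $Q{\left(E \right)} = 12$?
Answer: $-35$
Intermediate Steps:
$C{\left(S \right)} = \frac{S}{8}$
$A{\left(n \right)} = 16 n$ ($A{\left(n \right)} = 8 \cdot 2 n = 16 n$)
$-83 + Q{\left(3 \cdot 4 \right)} A{\left(C{\left(2 \right)} \right)} = -83 + 12 \cdot 16 \cdot \frac{1}{8} \cdot 2 = -83 + 12 \cdot 16 \cdot \frac{1}{4} = -83 + 12 \cdot 4 = -83 + 48 = -35$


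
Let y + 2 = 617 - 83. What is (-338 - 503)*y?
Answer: -447412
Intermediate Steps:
y = 532 (y = -2 + (617 - 83) = -2 + 534 = 532)
(-338 - 503)*y = (-338 - 503)*532 = -841*532 = -447412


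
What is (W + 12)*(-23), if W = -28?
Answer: 368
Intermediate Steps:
(W + 12)*(-23) = (-28 + 12)*(-23) = -16*(-23) = 368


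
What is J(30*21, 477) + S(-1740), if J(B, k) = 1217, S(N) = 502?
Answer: 1719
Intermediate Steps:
J(30*21, 477) + S(-1740) = 1217 + 502 = 1719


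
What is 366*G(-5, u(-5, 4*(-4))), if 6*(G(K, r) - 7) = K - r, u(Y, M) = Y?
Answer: 2562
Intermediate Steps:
G(K, r) = 7 - r/6 + K/6 (G(K, r) = 7 + (K - r)/6 = 7 + (-r/6 + K/6) = 7 - r/6 + K/6)
366*G(-5, u(-5, 4*(-4))) = 366*(7 - ⅙*(-5) + (⅙)*(-5)) = 366*(7 + ⅚ - ⅚) = 366*7 = 2562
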